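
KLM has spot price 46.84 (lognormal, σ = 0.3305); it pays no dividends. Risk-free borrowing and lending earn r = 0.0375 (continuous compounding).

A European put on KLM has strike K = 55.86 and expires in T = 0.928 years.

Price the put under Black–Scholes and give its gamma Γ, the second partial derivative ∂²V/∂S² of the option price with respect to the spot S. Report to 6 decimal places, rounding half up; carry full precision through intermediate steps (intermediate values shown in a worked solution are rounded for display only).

σ√T = 0.3305·√0.928 = 0.318380
d₁ = (ln(S/K) + (r+σ²/2)T) / (σ√T) = (ln(46.84/55.86) + (0.0375+0.3305²/2)·0.928) / 0.318380 = (-0.176111 + 0.085483) / 0.318380 = -0.284654
d₂ = d₁ − σ√T = -0.284654 − 0.318380 = -0.603034
e^{−rT} = 0.965799
N(−d₁) = 0.612046,  N(−d₂) = 0.726757
Put price V = K·e^{−rT}·N(−d₂) − S·N(−d₁) = 39.208182 − 28.668212 = 10.539970
φ(d₁) = (1/√(2π))·e^{−d₁²/2} = 0.383103
Γ = φ(d₁) / (S·σ·√T) = 0.025689

price = 10.539970
Γ = 0.025689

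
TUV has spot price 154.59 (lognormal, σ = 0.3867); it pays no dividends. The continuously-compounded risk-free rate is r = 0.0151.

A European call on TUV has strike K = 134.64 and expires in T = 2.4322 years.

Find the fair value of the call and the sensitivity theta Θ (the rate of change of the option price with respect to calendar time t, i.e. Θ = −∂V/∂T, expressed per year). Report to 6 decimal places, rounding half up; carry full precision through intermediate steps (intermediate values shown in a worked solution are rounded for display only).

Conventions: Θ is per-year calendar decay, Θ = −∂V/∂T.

σ√T = 0.3867·√2.4322 = 0.603078
d₁ = (ln(S/K) + (r+σ²/2)T) / (σ√T) = (ln(154.59/134.64) + (0.0151+0.3867²/2)·2.4322) / 0.603078 = (0.138172 + 0.218578) / 0.603078 = 0.591548
d₂ = d₁ − σ√T = 0.591548 − 0.603078 = -0.011530
e^{−rT} = 0.963940
N(d₁) = 0.722923,  N(d₂) = 0.495400
Call price V = S·N(d₁) − K·e^{−rT}·N(d₂) = 111.756727 − 64.295453 = 47.461275
φ(d₁) = (1/√(2π))·e^{−d₁²/2} = 0.334907
Θ = −S·φ(d₁)·σ/(2√T) − r·K·e^{−rT}·N(d₂) = −6.418741 − 0.970861 = -7.389602

price = 47.461275
Θ = -7.389602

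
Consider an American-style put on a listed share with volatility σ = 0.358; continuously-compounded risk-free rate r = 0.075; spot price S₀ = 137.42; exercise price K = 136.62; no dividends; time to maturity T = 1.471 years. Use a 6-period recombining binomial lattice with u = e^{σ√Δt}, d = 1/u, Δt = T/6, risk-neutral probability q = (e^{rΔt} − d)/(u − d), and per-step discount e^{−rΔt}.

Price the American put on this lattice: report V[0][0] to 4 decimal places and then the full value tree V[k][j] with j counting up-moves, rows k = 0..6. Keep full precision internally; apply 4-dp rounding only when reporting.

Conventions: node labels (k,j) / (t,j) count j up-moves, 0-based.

Δt=0.24517  u=1.19394  d=0.83756  q=0.50787  discount=0.98178
step 6 (expiry): payoffs max(K−S,0) = 89.1796 68.9937 40.2187 0.0000 0.0000 0.0000 0.0000
k=5: (k=5,j=0): S=56.6412, K−S=79.9788, hold=77.4897 ⇒ V=79.9788 exercise | (k=5,j=1): S=80.7419, K−S=55.8781, hold=53.3889 ⇒ V=55.8781 exercise | (k=5,j=2): S=115.0976, K−S=21.5224, hold=19.4321 ⇒ V=21.5224 exercise | (k=5,j=3): S=164.0716, K−S=0.0000, hold=0.0000 ⇒ V=0.0000 continue | (k=5,j=4): S=233.8841, K−S=0.0000, hold=0.0000 ⇒ V=0.0000 continue | (k=5,j=5): S=333.4017, K−S=0.0000, hold=0.0000 ⇒ V=0.0000 continue
k=4: (k=4,j=0): S=67.6263, K−S=68.9937, hold=66.5045 ⇒ V=68.9937 exercise | (k=4,j=1): S=96.4013, K−S=40.2187, hold=37.7296 ⇒ V=40.2187 exercise | (k=4,j=2): S=137.4200, K−S=0.0000, hold=10.3988 ⇒ V=10.3988 continue | (k=4,j=3): S=195.8922, K−S=0.0000, hold=0.0000 ⇒ V=0.0000 continue | (k=4,j=4): S=279.2442, K−S=0.0000, hold=0.0000 ⇒ V=0.0000 continue
k=3: (k=3,j=0): S=80.7419, K−S=55.8781, hold=53.3889 ⇒ V=55.8781 exercise | (k=3,j=1): S=115.0976, K−S=21.5224, hold=24.6172 ⇒ V=24.6172 continue | (k=3,j=2): S=164.0716, K−S=0.0000, hold=5.0243 ⇒ V=5.0243 continue | (k=3,j=3): S=233.8841, K−S=0.0000, hold=0.0000 ⇒ V=0.0000 continue
k=2: (k=2,j=0): S=96.4013, K−S=40.2187, hold=39.2727 ⇒ V=40.2187 exercise | (k=2,j=1): S=137.4200, K−S=0.0000, hold=14.3993 ⇒ V=14.3993 continue | (k=2,j=2): S=195.8922, K−S=0.0000, hold=2.4275 ⇒ V=2.4275 continue
k=1: (k=1,j=0): S=115.0976, K−S=21.5224, hold=26.6119 ⇒ V=26.6119 continue | (k=1,j=1): S=164.0716, K−S=0.0000, hold=8.1676 ⇒ V=8.1676 continue
k=0: (k=0,j=0): S=137.4200, K−S=0.0000, hold=16.9303 ⇒ V=16.9303 continue

price = 16.9303
tree:
16.9303
26.6119 8.1676
40.2187 14.3993 2.4275
55.8781 24.6172 5.0243 0.0000
68.9937 40.2187 10.3988 0.0000 0.0000
79.9788 55.8781 21.5224 0.0000 0.0000 0.0000
89.1796 68.9937 40.2187 0.0000 0.0000 0.0000 0.0000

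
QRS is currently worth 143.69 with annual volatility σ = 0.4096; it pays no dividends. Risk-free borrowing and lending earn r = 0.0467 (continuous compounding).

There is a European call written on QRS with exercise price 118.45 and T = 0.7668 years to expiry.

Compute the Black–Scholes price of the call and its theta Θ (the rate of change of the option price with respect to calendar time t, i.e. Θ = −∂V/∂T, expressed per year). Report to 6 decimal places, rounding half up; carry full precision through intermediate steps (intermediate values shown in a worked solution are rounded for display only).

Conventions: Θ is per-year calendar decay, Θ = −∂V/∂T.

σ√T = 0.4096·√0.7668 = 0.358675
d₁ = (ln(S/K) + (r+σ²/2)T) / (σ√T) = (ln(143.69/118.45) + (0.0467+0.4096²/2)·0.7668) / 0.358675 = (0.193167 + 0.100133) / 0.358675 = 0.817734
d₂ = d₁ − σ√T = 0.817734 − 0.358675 = 0.459059
e^{−rT} = 0.964824
N(d₁) = 0.793245,  N(d₂) = 0.676904
Call price V = S·N(d₁) − K·e^{−rT}·N(d₂) = 113.981440 − 77.358910 = 36.622530
φ(d₁) = (1/√(2π))·e^{−d₁²/2} = 0.285566
Θ = −S·φ(d₁)·σ/(2√T) − r·K·e^{−rT}·N(d₂) = −9.596692 − 3.612661 = -13.209353

price = 36.622530
Θ = -13.209353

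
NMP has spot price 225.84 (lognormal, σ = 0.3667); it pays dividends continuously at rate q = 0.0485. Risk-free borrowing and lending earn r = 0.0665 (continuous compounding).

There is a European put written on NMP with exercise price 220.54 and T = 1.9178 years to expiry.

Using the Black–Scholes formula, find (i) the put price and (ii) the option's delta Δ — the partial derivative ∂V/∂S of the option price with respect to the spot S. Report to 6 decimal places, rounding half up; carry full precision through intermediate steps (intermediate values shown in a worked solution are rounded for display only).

σ√T = 0.3667·√1.9178 = 0.507823
d₁ = (ln(S/K) + (r−q+σ²/2)T) / (σ√T) = (ln(225.84/220.54) + (0.0665−0.0485+0.3667²/2)·1.9178) / 0.507823 = (0.023748 + 0.163463) / 0.507823 = 0.368653
d₂ = d₁ − σ√T = 0.368653 − 0.507823 = -0.139171
e^{−rT} = 0.880264
e^{−qT} = 0.911181
N(−d₁) = 0.356193,  N(−d₂) = 0.555342
Put price V = K·e^{−rT}·N(−d₂) − S·e^{−qT}·N(−d₁) = 107.810485 − 73.297900 = 34.512585
Δ = −e^{−qT}·N(−d₁) = -0.324557

price = 34.512585
Δ = -0.324557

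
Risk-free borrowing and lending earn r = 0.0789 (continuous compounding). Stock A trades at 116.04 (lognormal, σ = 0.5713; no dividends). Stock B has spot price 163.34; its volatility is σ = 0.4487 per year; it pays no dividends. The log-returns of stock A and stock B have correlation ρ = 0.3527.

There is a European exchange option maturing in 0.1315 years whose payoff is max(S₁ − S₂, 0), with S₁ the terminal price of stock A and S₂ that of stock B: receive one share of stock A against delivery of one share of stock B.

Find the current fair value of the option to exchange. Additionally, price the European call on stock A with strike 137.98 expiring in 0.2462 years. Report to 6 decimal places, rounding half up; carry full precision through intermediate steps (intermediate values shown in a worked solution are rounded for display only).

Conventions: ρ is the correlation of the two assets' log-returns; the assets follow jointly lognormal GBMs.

exchange price = 0.679256
price(stock A call K=137.98) = 6.538509

σ_eff = √(σ₁² + σ₂² − 2ρσ₁σ₂) = √(0.5713² + 0.4487² − 2·0.3527·0.5713·0.4487) = 0.588975
d₁ = (ln(S₁/S₂) + (q₂ − q₁ + σ_eff²/2)T) / (σ_eff√T) = (ln(116.04/163.34) + (0.0 − 0.0 + 0.173446)·0.1315) / 0.213580 = -1.494014
d₂ = d₁ − σ_eff√T = -1.494014 − 0.213580 = -1.707593
N(d₁) = 0.067586,  N(d₂) = 0.043856
V = S₁·e^{−q₁T}·N(d₁) − S₂·e^{−q₂T}·N(d₂) = 7.842679 − 7.163423 = 0.679256
[vanilla: stock A call K=137.98]
σ√T = 0.5713·√0.2462 = 0.283471
d₁ = (ln(S/K) + (r+σ²/2)T) / (σ√T) = (ln(116.04/137.98) + (0.0789+0.5713²/2)·0.2462) / 0.283471 = (-0.173174 + 0.059603) / 0.283471 = -0.400644
d₂ = d₁ − σ√T = -0.400644 − 0.283471 = -0.684114
e^{−rT} = 0.980762
N(d₁) = 0.344341,  N(d₂) = 0.246951
price = S·N(d₁) − K·e^{−rT}·N(d₂) = 39.957356 − 33.418847 = 6.538509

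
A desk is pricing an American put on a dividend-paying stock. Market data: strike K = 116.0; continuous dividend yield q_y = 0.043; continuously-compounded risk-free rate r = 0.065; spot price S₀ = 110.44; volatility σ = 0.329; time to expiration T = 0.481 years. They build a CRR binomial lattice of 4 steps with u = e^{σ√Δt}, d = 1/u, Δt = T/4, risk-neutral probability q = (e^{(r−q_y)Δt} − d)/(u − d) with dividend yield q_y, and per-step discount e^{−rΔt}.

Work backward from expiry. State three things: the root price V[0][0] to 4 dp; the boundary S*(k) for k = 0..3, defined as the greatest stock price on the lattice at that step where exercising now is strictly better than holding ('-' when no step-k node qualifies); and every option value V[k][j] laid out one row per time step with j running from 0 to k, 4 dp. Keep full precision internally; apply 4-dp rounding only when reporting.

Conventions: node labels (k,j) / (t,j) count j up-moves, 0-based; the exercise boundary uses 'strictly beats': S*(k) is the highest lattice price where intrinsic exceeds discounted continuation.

Δt=0.12025  u=1.12085  d=0.89218  q=0.48309  discount=0.99221
step 4 (expiry): payoffs max(K−S,0) = 46.0261 28.0914 5.5600 0.0000 0.0000
step 3: (k=3,j=0): S=78.4302, K−S=37.5698, hold=37.0711 ⇒ V=37.5698 exercise | (k=3,j=1): S=98.5323, K−S=17.4677, hold=17.0727 ⇒ V=17.4677 exercise | (k=3,j=2): S=123.7867, K−S=0.0000, hold=2.8516 ⇒ V=2.8516 continue | (k=3,j=3): S=155.5139, K−S=0.0000, hold=0.0000 ⇒ V=0.0000 continue  boundary S*=98.5323
step 2: (k=2,j=0): S=87.9086, K−S=28.0914, hold=27.6417 ⇒ V=28.0914 exercise | (k=2,j=1): S=110.4400, K−S=5.5600, hold=10.3257 ⇒ V=10.3257 continue | (k=2,j=2): S=138.7464, K−S=0.0000, hold=1.4625 ⇒ V=1.4625 continue  boundary S*=87.9086
step 1: (k=1,j=0): S=98.5323, K−S=17.4677, hold=19.3570 ⇒ V=19.3570 continue | (k=1,j=1): S=123.7867, K−S=0.0000, hold=5.9969 ⇒ V=5.9969 continue  boundary S*=-
step 0: (k=0,j=0): S=110.4400, K−S=5.5600, hold=12.8024 ⇒ V=12.8024 continue  boundary S*=-

price = 12.8024
boundary = - - 87.9086 98.5323
tree:
12.8024
19.3570 5.9969
28.0914 10.3257 1.4625
37.5698 17.4677 2.8516 0.0000
46.0261 28.0914 5.5600 0.0000 0.0000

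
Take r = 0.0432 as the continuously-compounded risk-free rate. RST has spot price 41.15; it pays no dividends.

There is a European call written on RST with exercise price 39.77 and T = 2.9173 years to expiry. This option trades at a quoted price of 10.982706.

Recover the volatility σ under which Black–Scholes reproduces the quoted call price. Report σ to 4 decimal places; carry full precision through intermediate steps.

At σ = 0.2945 the Black–Scholes value reproduces the quote:
σ√T = 0.2945·√2.9173 = 0.503009
d₁ = (ln(S/K) + (r+σ²/2)T) / (σ√T) = (ln(41.15/39.77) + (0.0432+0.2945²/2)·2.9173) / 0.503009 = (0.034111 + 0.252536) / 0.503009 = 0.569865
d₂ = d₁ − σ√T = 0.569865 − 0.503009 = 0.066856
e^{−rT} = 0.881591
N(d₁) = 0.715616,  N(d₂) = 0.526652
V = S·N(d₁) − K·e^{−rT}·N(d₂) = 29.447579 − 18.464873 = 10.982706 (the quoted price), and the Black–Scholes price is strictly increasing in σ, so σ is unique

sigma = 0.2945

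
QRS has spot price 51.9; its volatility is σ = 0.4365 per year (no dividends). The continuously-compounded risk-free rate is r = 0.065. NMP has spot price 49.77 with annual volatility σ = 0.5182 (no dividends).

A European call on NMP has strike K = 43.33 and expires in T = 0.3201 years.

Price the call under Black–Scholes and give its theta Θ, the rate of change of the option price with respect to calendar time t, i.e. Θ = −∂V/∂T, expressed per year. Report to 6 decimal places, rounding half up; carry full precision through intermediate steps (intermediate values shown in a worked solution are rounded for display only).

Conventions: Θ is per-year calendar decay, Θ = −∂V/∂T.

price = 9.806674
Θ = -8.970664

σ√T = 0.5182·√0.3201 = 0.293184
d₁ = (ln(S/K) + (r+σ²/2)T) / (σ√T) = (ln(49.77/43.33) + (0.065+0.5182²/2)·0.3201) / 0.293184 = (0.138567 + 0.063785) / 0.293184 = 0.690188
d₂ = d₁ − σ√T = 0.690188 − 0.293184 = 0.397004
e^{−rT} = 0.979408
N(d₁) = 0.754962,  N(d₂) = 0.654318
Call price V = S·N(d₁) − K·e^{−rT}·N(d₂) = 37.574460 − 27.767786 = 9.806674
φ(d₁) = (1/√(2π))·e^{−d₁²/2} = 0.314391
Θ = −S·φ(d₁)·σ/(2√T) − r·K·e^{−rT}·N(d₂) = −7.165758 − 1.804906 = -8.970664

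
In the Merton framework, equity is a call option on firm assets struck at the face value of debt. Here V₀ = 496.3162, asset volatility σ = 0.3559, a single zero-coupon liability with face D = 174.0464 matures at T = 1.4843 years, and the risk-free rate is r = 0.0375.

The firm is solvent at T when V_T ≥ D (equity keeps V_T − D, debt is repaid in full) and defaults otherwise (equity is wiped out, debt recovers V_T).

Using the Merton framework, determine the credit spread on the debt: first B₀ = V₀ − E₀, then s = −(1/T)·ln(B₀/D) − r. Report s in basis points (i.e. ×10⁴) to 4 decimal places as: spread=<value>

Apply the equity-as-call identities (strike 174.0464, horizon 1.4843 years):
d₁ = [ln(V₀/D) + (r + σ²/2)T] / (σ√T)
   = [ln(496.3162/174.0464) + (0.0375 + 0.5·0.3559²)·1.4843] / (0.3559·√1.4843)
   = [1.047891 + 0.149666] / 0.433600 = 2.761896
d₂ = d₁ − σ√T = 2.761896 − 0.433600 = 2.328296
N(d₁) = 0.997127,  N(d₂) = 0.990052,  e^(−rT) = 0.945859
E₀ = V₀·N(d₁) − D·e^(−rT)·N(d₂)
   = 496.3162·0.997127 − 174.0464·0.945859·0.990052 = 331.904380
B₀ = V₀ − E₀ = 496.3162 − 331.904380 = 164.411820
spread = −(1/T)·ln(B₀/D) − r = −(1/1.4843)·ln(164.411820/174.0464) − 0.0375 = 0.00086661
in basis points: 0.00086661 × 10⁴ = 8.6661 bp

spread=8.6661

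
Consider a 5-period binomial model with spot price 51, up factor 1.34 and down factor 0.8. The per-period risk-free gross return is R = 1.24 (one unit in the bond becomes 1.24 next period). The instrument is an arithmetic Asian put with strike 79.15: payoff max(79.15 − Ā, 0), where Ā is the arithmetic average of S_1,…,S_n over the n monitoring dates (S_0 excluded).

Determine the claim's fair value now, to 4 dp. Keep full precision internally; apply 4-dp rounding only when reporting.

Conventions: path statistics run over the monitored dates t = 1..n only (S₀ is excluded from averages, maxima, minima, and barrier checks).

Set p* = 0.8148 (from d < R < u); the path-dependent value is the discounted p*-expectation over all price paths.
Enumerate all 2^5 = 32 price paths (U = up ×1.34, D = down ×0.8); each path with k up-moves has probability p*^k·(1−p*)^(5−k).
DDDDD: Ā=27.4307, payoff=51.7193, prob=0.000218
UDDDD: Ā=45.9463, payoff=33.2037, prob=0.000958
DUDDD: Ā=40.4383, payoff=38.7117, prob=0.000958
UUDDD: Ā=67.7342, payoff=11.4158, prob=0.004216
DDUDD: Ā=36.0319, payoff=43.1181, prob=0.000958
UDUDD: Ā=60.3535, payoff=18.7965, prob=0.004216
DUUDD: Ā=54.8455, payoff=24.3045, prob=0.004216
UUUDD: Ā=91.8662, payoff=0.0000, prob=0.018552
DDDUD: Ā=32.5068, payoff=46.6432, prob=0.000958
UDDUD: Ā=54.4489, payoff=24.7011, prob=0.004216
DUDUD: Ā=48.9409, payoff=30.2091, prob=0.004216
UUDUD: Ā=81.9761, payoff=0.0000, prob=0.018552
DDUUD: Ā=44.5345, payoff=34.6155, prob=0.004216
UDUUD: Ā=74.5954, payoff=4.5546, prob=0.018552
DUUUD: Ā=69.0874, payoff=10.0626, prob=0.018552
UUUUD: Ā=115.7213, payoff=0.0000, prob=0.081629
DDDDU: Ā=29.6867, payoff=49.4633, prob=0.000958
UDDDU: Ā=49.7253, payoff=29.4247, prob=0.004216
DUDDU: Ā=44.2173, payoff=34.9327, prob=0.004216
UUDDU: Ā=74.0639, payoff=5.0861, prob=0.018552
DDUDU: Ā=39.8109, payoff=39.3391, prob=0.004216
UDUDU: Ā=66.6832, payoff=12.4668, prob=0.018552
DUUDU: Ā=61.1752, payoff=17.9748, prob=0.018552
UUUDU: Ā=102.4685, payoff=0.0000, prob=0.081629
DDDUU: Ā=36.2858, payoff=42.8642, prob=0.004216
UDDUU: Ā=60.7786, payoff=18.3714, prob=0.018552
DUDUU: Ā=55.2706, payoff=23.8794, prob=0.018552
UUDUU: Ā=92.5783, payoff=0.0000, prob=0.081629
DDUUU: Ā=50.8642, payoff=28.2858, prob=0.018552
UDUUU: Ā=85.1976, payoff=0.0000, prob=0.081629
DUUUU: Ā=79.6896, payoff=0.0000, prob=0.081629
UUUUU: Ā=133.4801, payoff=0.0000, prob=0.359165
Price = Σ prob·payoff / R^5 = 3.677748 / 2.931625 = 1.2545

price = 1.2545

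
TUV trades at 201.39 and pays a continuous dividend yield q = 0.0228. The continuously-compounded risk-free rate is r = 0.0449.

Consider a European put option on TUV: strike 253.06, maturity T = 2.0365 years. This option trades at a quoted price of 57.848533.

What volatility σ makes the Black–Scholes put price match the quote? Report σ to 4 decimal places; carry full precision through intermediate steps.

sigma = 0.2949

At σ = 0.2949 the Black–Scholes value reproduces the quote:
σ√T = 0.2949·√2.0365 = 0.420840
d₁ = (ln(S/K) + (r−q+σ²/2)T) / (σ√T) = (ln(201.39/253.06) + (0.0449−0.0228+0.2949²/2)·2.0365) / 0.420840 = (-0.228383 + 0.133560) / 0.420840 = -0.225320
d₂ = d₁ − σ√T = -0.225320 − 0.420840 = -0.646160
e^{−rT} = 0.912617
e^{−qT} = 0.954629
N(−d₁) = 0.589135,  N(−d₂) = 0.740912
V = K·e^{−rT}·N(−d₂) − S·e^{−qT}·N(−d₁) = 171.111320 − 113.262786 = 57.848533 (equal to the quote); since ∂V/∂σ > 0 for all σ, the implied volatility is unique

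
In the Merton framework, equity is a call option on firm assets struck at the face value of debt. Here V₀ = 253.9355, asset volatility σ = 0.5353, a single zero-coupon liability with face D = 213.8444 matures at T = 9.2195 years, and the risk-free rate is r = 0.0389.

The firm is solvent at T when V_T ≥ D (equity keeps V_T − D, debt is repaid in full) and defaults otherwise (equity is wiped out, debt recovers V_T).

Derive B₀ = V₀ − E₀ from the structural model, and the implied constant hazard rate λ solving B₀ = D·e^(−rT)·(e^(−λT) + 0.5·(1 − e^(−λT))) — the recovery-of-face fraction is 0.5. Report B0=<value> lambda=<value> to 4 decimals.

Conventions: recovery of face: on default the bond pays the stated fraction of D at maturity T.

B0=79.1534 lambda=0.3058

With assets at 253.9355 and a single debt payment of 213.8444 at 9.2195 years:
d₁ = [ln(V₀/D) + (r + σ²/2)T] / (σ√T)
   = [ln(253.9355/213.8444) + (0.0389 + 0.5·0.5353²)·9.2195] / (0.5353·√9.2195)
   = [0.171832 + 1.679544] / 1.625365 = 1.139052
d₂ = d₁ − σ√T = 1.139052 − 1.625365 = -0.486313
N(d₁) = 0.872659,  N(d₂) = 0.313373,  e^(−rT) = 0.698627
E₀ = V₀·N(d₁) − D·e^(−rT)·N(d₂)
   = 253.9355·0.872659 − 213.8444·0.698627·0.313373 = 174.782105
B₀ = V₀ − E₀ = 253.9355 − 174.782105 = 79.153395
e^(−λT) = (B₀·e^(rT)/D − 0.5)/(1 − 0.5) = (79.1534·1.431379/213.8444 − 0.5)/0.5 = 0.05963533
λ = −ln(0.05963533)/9.2195 = 0.305820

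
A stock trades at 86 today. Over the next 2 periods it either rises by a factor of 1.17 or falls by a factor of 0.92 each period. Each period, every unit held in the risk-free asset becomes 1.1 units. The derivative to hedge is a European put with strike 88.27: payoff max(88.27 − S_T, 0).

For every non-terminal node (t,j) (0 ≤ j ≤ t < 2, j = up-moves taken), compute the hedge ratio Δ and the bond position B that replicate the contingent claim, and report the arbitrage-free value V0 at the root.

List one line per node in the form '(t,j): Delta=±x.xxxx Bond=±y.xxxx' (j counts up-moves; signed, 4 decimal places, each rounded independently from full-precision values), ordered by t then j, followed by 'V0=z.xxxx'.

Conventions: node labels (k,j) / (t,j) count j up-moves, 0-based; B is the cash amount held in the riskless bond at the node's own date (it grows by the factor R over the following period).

Arbitrage-free pricing uses the up-move probability p* = (R−d)/(u−d) = 0.7200, discounting each step at R = 1.1.
Expiry values: V(2,0)=15.4796, V(2,1)=0.0000, V(2,2)=0.0000
  t=1,j=0: stock 79.1200 → up 92.5704 (V=0.0000), down 72.7904 (V=15.4796). Price 3.9403; hedge Δ=-0.7826, bond B=65.8587.
  t=1,j=1: stock 100.6200 → up 117.7254 (V=0.0000), down 92.5704 (V=0.0000). Price 0.0000; hedge Δ=0.0000, bond B=0.0000.
  t=0,j=0: stock 86.0000 → up 100.6200 (V=0.0000), down 79.1200 (V=3.9403). Price 1.0030; hedge Δ=-0.1833, bond B=16.7640.
As a check, the time-0 holding Δ(0,0)·S0 + B(0,0) comes to 1.0030 — exactly V0.

(0,0): Delta=-0.1833 Bond=16.7640
(1,0): Delta=-0.7826 Bond=65.8587
(1,1): Delta=0.0000 Bond=0.0000
V0=1.0030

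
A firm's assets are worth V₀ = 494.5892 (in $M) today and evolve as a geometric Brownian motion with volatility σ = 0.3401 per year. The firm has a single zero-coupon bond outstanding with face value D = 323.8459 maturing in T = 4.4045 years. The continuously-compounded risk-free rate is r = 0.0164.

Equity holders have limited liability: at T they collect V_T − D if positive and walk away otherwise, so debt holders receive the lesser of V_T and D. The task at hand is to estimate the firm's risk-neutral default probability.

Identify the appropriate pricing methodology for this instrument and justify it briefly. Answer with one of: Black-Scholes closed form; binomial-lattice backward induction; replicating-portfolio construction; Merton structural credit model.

Key observation: the question is about default risk generated by asset-value dynamics against a debt face of 323.8459 — the structural framework prices exactly that.

framework: Merton structural credit model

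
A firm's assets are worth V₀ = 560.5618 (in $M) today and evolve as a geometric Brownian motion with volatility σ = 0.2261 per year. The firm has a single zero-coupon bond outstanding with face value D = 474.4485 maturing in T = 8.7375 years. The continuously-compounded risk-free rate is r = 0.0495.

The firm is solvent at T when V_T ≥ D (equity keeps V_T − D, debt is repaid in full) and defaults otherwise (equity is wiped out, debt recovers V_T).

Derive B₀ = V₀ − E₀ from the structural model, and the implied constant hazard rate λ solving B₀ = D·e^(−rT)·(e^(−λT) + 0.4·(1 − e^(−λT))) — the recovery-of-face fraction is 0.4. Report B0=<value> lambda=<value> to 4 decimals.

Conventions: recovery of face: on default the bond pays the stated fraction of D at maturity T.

Work the structural quantities from V₀ = 560.5618 against face 474.4485:
d₁ = [ln(V₀/D) + (r + σ²/2)T] / (σ√T)
   = [ln(560.5618/474.4485) + (0.0495 + 0.5·0.2261²)·8.7375] / (0.2261·√8.7375)
   = [0.166786 + 0.655842] / 0.668335 = 1.230863
d₂ = d₁ − σ√T = 1.230863 − 0.668335 = 0.562528
N(d₁) = 0.890813,  N(d₂) = 0.713122,  e^(−rT) = 0.648881
E₀ = V₀·N(d₁) − D·e^(−rT)·N(d₂)
   = 560.5618·0.890813 − 474.4485·0.648881·0.713122 = 279.813641
B₀ = V₀ − E₀ = 560.5618 − 279.813641 = 280.748159
e^(−λT) = (B₀·e^(rT)/D − 0.4)/(1 − 0.4) = (280.7482·1.541115/474.4485 − 0.4)/0.6 = 0.85322184
λ = −ln(0.85322184)/8.7375 = 0.018167

B0=280.7482 lambda=0.0182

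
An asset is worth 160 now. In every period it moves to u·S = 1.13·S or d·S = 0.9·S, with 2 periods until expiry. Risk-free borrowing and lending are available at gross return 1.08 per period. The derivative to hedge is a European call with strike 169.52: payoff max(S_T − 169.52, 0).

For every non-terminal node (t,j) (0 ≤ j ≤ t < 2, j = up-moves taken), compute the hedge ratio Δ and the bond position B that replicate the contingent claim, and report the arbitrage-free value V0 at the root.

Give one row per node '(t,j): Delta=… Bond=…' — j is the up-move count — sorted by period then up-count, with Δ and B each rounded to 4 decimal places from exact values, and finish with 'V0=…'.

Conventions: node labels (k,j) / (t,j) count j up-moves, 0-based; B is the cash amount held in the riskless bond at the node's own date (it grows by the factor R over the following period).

No-arbitrage ⇒ martingale measure with p* = (R−d)/(u−d) = 0.7826.
Expiry values: V(2,0)=0.0000, V(2,1)=0.0000, V(2,2)=34.7840
Node (1,0) S=144.0000: V=(p*·0.0000+(1−p*)·0.0000)/1.08=0.0000; Δ=(0.0000−0.0000)/(162.7200−129.6000)=0.0000; B=V−Δ·S=0.0000
Node (1,1) S=180.8000: V=(p*·34.7840+(1−p*)·0.0000)/1.08=25.2058; Δ=(34.7840−0.0000)/(204.3040−162.7200)=0.8365; B=V−Δ·S=-126.0290
Node (0,0) S=160.0000: V=(p*·25.2058+(1−p*)·0.0000)/1.08=18.2651; Δ=(25.2058−0.0000)/(180.8000−144.0000)=0.6849; B=V−Δ·S=-91.3254
Check: Δ(0,0)·S0 + B(0,0) = 18.2651 = V0.

(0,0): Delta=0.6849 Bond=-91.3254
(1,0): Delta=0.0000 Bond=0.0000
(1,1): Delta=0.8365 Bond=-126.0290
V0=18.2651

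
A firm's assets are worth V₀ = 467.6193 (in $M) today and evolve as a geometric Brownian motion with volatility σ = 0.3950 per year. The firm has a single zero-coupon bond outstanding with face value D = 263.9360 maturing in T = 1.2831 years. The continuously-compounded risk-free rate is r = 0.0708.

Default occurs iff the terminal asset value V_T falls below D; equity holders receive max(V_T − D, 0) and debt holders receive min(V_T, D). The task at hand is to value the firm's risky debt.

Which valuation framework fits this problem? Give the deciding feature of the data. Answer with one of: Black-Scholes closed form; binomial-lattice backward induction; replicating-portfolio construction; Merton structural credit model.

framework: Merton structural credit model

Key observation: the asked-for credit quantity lives on the firm's capital structure — asset value, asset volatility, debt face 263.9360 — which is the structural model's domain.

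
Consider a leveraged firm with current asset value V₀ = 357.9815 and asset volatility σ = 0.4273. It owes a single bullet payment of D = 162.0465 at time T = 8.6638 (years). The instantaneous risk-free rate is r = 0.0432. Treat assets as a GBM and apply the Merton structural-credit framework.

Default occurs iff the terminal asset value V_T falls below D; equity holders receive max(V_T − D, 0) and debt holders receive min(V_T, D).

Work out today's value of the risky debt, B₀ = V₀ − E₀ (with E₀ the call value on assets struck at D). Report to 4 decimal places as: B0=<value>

Equity is a call on the firm's assets struck at D = 162.0465:
d₁ = [ln(V₀/D) + (r + σ²/2)T] / (σ√T)
   = [ln(357.9815/162.0465) + (0.0432 + 0.5·0.4273²)·8.6638] / (0.4273·√8.6638)
   = [0.792598 + 1.165217] / 1.257729 = 1.556627
d₂ = d₁ − σ√T = 1.556627 − 1.257729 = 0.298898
N(d₁) = 0.940220,  N(d₂) = 0.617491,  e^(−rT) = 0.687787
E₀ = V₀·N(d₁) − D·e^(−rT)·N(d₂)
   = 357.9815·0.940220 − 162.0465·0.687787·0.617491 = 267.760016
B₀ = V₀ − E₀ = 357.9815 − 267.760016 = 90.221484

B0=90.2215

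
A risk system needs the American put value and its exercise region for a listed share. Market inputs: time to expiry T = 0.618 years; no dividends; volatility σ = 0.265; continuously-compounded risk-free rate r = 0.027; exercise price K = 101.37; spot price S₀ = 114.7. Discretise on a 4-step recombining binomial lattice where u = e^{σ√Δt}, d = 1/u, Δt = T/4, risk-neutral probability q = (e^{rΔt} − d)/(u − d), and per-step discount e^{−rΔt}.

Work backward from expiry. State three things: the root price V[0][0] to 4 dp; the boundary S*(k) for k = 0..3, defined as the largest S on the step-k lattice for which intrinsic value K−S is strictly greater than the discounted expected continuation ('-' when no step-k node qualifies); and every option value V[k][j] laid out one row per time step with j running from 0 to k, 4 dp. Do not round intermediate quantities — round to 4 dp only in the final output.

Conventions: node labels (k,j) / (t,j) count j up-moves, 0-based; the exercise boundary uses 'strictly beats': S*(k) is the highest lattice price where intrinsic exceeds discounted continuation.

price = 3.7886
boundary = - - - 83.9174
tree:
3.7886
6.4896 1.0542
10.8366 2.0921 0.0000
17.4526 4.1520 0.0000 0.0000
25.7537 8.2401 0.0000 0.0000 0.0000

Δt=0.15450, u=1.10978, d=0.90108, q=0.49401, disc=e^(-rΔt)=0.99584
k=4 terminal: V=max(K-S,0) → 25.7537 8.2401 0.0000 0.0000 0.0000
k=3: j=0 S=83.9174 intr=17.4526 cont=17.0306 V=17.4526[EX]; j=1 S=103.3538 intr=0.0000 cont=4.1520 V=4.1520[hold]; j=2 S=127.2918 intr=0.0000 cont=0.0000 V=0.0000[hold]; j=3 S=156.7742 intr=0.0000 cont=0.0000 V=0.0000[hold]  S*(3)=83.9174
k=2: j=0 S=93.1299 intr=8.2401 cont=10.8366 V=10.8366[hold]; j=1 S=114.7000 intr=0.0000 cont=2.0921 V=2.0921[hold]; j=2 S=141.2660 intr=0.0000 cont=0.0000 V=0.0000[hold]  S*(2)=-
k=1: j=0 S=103.3538 intr=0.0000 cont=6.4896 V=6.4896[hold]; j=1 S=127.2918 intr=0.0000 cont=1.0542 V=1.0542[hold]  S*(1)=-
k=0: j=0 S=114.7000 intr=0.0000 cont=3.7886 V=3.7886[hold]  S*(0)=-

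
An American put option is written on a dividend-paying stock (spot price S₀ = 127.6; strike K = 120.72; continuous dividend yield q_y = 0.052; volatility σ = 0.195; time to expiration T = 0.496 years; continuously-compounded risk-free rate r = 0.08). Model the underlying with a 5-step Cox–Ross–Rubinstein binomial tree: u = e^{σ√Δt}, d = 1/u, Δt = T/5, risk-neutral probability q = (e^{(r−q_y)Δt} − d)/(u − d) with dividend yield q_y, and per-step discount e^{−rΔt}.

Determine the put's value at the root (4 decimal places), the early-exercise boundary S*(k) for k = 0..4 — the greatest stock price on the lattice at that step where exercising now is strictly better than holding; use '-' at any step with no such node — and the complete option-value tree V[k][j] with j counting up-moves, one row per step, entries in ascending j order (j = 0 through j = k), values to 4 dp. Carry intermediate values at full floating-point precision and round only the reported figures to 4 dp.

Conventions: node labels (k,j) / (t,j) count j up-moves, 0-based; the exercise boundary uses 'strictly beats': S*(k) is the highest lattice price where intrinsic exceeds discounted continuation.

Δt=0.09920, u=1.06334, d=0.94043, q=0.50728, disc=e^(-rΔt)=0.99210
k=5 terminal: V=max(K-S,0) → 26.8591 14.5917 0.7210 0.0000 0.0000 0.0000
k=4: j=0 S=99.8063 intr=20.9137 cont=20.4730 V=20.9137[EX]; j=1 S=112.8507 intr=7.8693 cont=7.4957 V=7.8693[EX]; j=2 S=127.6000 intr=0.0000 cont=0.3525 V=0.3525[hold]; j=3 S=144.2770 intr=0.0000 cont=0.0000 V=0.0000[hold]; j=4 S=163.1336 intr=0.0000 cont=0.0000 V=0.0000[hold]  S*(4)=112.8507
k=3: j=0 S=106.1283 intr=14.5917 cont=14.1835 V=14.5917[EX]; j=1 S=119.9990 intr=0.7210 cont=4.0241 V=4.0241[hold]; j=2 S=135.6825 intr=0.0000 cont=0.1723 V=0.1723[hold]; j=3 S=153.4158 intr=0.0000 cont=0.0000 V=0.0000[hold]  S*(3)=106.1283
k=2: j=0 S=112.8507 intr=7.8693 cont=9.1580 V=9.1580[hold]; j=1 S=127.6000 intr=0.0000 cont=2.0538 V=2.0538[hold]; j=2 S=144.2770 intr=0.0000 cont=0.0842 V=0.0842[hold]  S*(2)=-
k=1: j=0 S=119.9990 intr=0.7210 cont=5.5103 V=5.5103[hold]; j=1 S=135.6825 intr=0.0000 cont=1.0463 V=1.0463[hold]  S*(1)=-
k=0: j=0 S=127.6000 intr=0.0000 cont=3.2201 V=3.2201[hold]  S*(0)=-

price = 3.2201
boundary = - - - 106.1283 112.8507
tree:
3.2201
5.5103 1.0463
9.1580 2.0538 0.0842
14.5917 4.0241 0.1723 0.0000
20.9137 7.8693 0.3525 0.0000 0.0000
26.8591 14.5917 0.7210 0.0000 0.0000 0.0000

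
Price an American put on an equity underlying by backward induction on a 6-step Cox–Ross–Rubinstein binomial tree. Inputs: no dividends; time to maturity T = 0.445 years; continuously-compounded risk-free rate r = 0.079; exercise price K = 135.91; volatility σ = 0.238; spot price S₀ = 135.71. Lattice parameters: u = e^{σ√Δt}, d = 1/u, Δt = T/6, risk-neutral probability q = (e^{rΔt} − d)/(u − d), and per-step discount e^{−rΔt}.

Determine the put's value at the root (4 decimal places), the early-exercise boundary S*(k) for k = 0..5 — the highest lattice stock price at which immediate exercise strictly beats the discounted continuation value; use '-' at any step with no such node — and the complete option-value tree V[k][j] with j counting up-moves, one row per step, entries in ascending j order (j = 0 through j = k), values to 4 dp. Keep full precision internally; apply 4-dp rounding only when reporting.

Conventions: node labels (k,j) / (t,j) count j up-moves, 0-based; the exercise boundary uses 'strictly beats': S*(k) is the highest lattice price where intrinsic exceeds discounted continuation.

price = 6.7267
boundary = - - 119.2102 111.7286 119.2102 127.1928
tree:
6.7267
10.8195 3.1588
16.6998 5.7062 0.9268
24.1814 9.9905 1.9566 0.0205
31.1935 16.6998 4.1302 0.0438 0.0000
37.7655 24.1814 8.7172 0.0936 0.0000 0.0000
43.9250 31.1935 16.6998 0.2000 0.0000 0.0000 0.0000

Δt=0.07417  u=1.06696  d=0.93724  q=0.52910  discount=0.99416
step 6 (expiry): payoffs max(K−S,0) = 43.9250 31.1935 16.6998 0.2000 0.0000 0.0000 0.0000
step 5: (k=5,j=0): S=98.1445, K−S=37.7655, hold=36.9715 ⇒ V=37.7655 exercise | (k=5,j=1): S=111.7286, K−S=24.1814, hold=23.3874 ⇒ V=24.1814 exercise | (k=5,j=2): S=127.1928, K−S=8.7172, hold=7.9232 ⇒ V=8.7172 exercise | (k=5,j=3): S=144.7975, K−S=0.0000, hold=0.0936 ⇒ V=0.0936 continue | (k=5,j=4): S=164.8388, K−S=0.0000, hold=0.0000 ⇒ V=0.0000 continue | (k=5,j=5): S=187.6540, K−S=0.0000, hold=0.0000 ⇒ V=0.0000 continue  boundary S*=127.1928
step 4: (k=4,j=0): S=104.7165, K−S=31.1935, hold=30.3995 ⇒ V=31.1935 exercise | (k=4,j=1): S=119.2102, K−S=16.6998, hold=15.9058 ⇒ V=16.6998 exercise | (k=4,j=2): S=135.7100, K−S=0.2000, hold=4.1302 ⇒ V=4.1302 continue | (k=4,j=3): S=154.4935, K−S=0.0000, hold=0.0438 ⇒ V=0.0438 continue | (k=4,j=4): S=175.8768, K−S=0.0000, hold=0.0000 ⇒ V=0.0000 continue  boundary S*=119.2102
step 3: (k=3,j=0): S=111.7286, K−S=24.1814, hold=23.3874 ⇒ V=24.1814 exercise | (k=3,j=1): S=127.1928, K−S=8.7172, hold=9.9905 ⇒ V=9.9905 continue | (k=3,j=2): S=144.7975, K−S=0.0000, hold=1.9566 ⇒ V=1.9566 continue | (k=3,j=3): S=164.8388, K−S=0.0000, hold=0.0205 ⇒ V=0.0205 continue  boundary S*=111.7286
step 2: (k=2,j=0): S=119.2102, K−S=16.6998, hold=16.5756 ⇒ V=16.6998 exercise | (k=2,j=1): S=135.7100, K−S=0.2000, hold=5.7062 ⇒ V=5.7062 continue | (k=2,j=2): S=154.4935, K−S=0.0000, hold=0.9268 ⇒ V=0.9268 continue  boundary S*=119.2102
step 1: (k=1,j=0): S=127.1928, K−S=8.7172, hold=10.8195 ⇒ V=10.8195 continue | (k=1,j=1): S=144.7975, K−S=0.0000, hold=3.1588 ⇒ V=3.1588 continue  boundary S*=-
step 0: (k=0,j=0): S=135.7100, K−S=0.2000, hold=6.7267 ⇒ V=6.7267 continue  boundary S*=-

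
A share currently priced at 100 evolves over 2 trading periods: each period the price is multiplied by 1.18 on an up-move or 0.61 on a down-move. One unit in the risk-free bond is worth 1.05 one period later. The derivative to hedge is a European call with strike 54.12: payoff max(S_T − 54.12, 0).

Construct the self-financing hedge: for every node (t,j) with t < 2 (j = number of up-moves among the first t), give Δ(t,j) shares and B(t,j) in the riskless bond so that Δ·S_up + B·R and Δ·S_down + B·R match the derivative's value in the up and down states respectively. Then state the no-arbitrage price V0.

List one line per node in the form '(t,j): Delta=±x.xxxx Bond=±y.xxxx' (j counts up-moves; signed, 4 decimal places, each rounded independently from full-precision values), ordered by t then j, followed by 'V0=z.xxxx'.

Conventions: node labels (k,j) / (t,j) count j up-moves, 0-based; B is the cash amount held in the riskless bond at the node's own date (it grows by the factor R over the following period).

Under the risk-neutral measure, an up-move has probability p* = (R−d)/(u−d) = 0.7719 and values discount at R = 1.05.
At maturity the claim pays: V(2,0)=0.0000, V(2,1)=17.8600, V(2,2)=85.1200
Node (1,0) S=61.0000: V=(p*·17.8600+(1−p*)·0.0000)/1.05=13.1302; Δ=(17.8600−0.0000)/(71.9800−37.2100)=0.5137; B=V−Δ·S=-18.2032
Node (1,1) S=118.0000: V=(p*·85.1200+(1−p*)·17.8600)/1.05=66.4571; Δ=(85.1200−17.8600)/(139.2400−71.9800)=1.0000; B=V−Δ·S=-51.5429
Node (0,0) S=100.0000: V=(p*·66.4571+(1−p*)·13.1302)/1.05=51.7094; Δ=(66.4571−13.1302)/(118.0000−61.0000)=0.9356; B=V−Δ·S=-41.8467
Check: Δ(0,0)·S0 + B(0,0) = 51.7094 = V0.

(0,0): Delta=0.9356 Bond=-41.8467
(1,0): Delta=0.5137 Bond=-18.2032
(1,1): Delta=1.0000 Bond=-51.5429
V0=51.7094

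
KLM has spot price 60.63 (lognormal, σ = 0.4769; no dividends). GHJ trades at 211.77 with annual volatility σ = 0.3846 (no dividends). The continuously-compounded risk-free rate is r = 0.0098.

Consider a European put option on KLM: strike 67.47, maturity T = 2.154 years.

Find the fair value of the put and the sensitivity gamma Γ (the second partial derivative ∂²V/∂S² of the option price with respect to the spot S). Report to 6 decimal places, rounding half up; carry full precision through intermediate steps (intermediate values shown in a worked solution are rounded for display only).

price = 20.173386
Γ = 0.009161

σ√T = 0.4769·√2.154 = 0.699923
d₁ = (ln(S/K) + (r+σ²/2)T) / (σ√T) = (ln(60.63/67.47) + (0.0098+0.4769²/2)·2.154) / 0.699923 = (-0.106893 + 0.266055) / 0.699923 = 0.227399
d₂ = d₁ − σ√T = 0.227399 − 0.699923 = -0.472524
e^{−rT} = 0.979112
N(−d₁) = 0.410057,  N(−d₂) = 0.681723
Put price V = K·e^{−rT}·N(−d₂) − S·N(−d₁) = 45.035120 − 24.861734 = 20.173386
φ(d₁) = (1/√(2π))·e^{−d₁²/2} = 0.388760
Γ = φ(d₁) / (S·σ·√T) = 0.009161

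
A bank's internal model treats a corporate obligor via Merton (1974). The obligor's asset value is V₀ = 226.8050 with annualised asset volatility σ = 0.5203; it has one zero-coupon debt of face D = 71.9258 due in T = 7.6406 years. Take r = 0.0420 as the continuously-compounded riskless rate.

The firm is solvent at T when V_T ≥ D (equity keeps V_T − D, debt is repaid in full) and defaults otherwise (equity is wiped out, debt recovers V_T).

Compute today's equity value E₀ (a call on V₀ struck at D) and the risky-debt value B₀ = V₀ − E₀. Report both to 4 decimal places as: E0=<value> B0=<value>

Equity is a call on the firm's assets struck at D = 71.9258:
d₁ = [ln(V₀/D) + (r + σ²/2)T] / (σ√T)
   = [ln(226.8050/71.9258) + (0.0420 + 0.5·0.5203²)·7.6406] / (0.5203·√7.6406)
   = [1.148456 + 1.355107] / 1.438194 = 1.740768
d₂ = d₁ − σ√T = 1.740768 − 1.438194 = 0.302573
N(d₁) = 0.959138,  N(d₂) = 0.618893,  e^(−rT) = 0.725492
E₀ = V₀·N(d₁) − D·e^(−rT)·N(d₂)
   = 226.8050·0.959138 − 71.9258·0.725492·0.618893 = 185.242461
B₀ = V₀ − E₀ = 226.8050 − 185.242461 = 41.562539

E0=185.2425 B0=41.5625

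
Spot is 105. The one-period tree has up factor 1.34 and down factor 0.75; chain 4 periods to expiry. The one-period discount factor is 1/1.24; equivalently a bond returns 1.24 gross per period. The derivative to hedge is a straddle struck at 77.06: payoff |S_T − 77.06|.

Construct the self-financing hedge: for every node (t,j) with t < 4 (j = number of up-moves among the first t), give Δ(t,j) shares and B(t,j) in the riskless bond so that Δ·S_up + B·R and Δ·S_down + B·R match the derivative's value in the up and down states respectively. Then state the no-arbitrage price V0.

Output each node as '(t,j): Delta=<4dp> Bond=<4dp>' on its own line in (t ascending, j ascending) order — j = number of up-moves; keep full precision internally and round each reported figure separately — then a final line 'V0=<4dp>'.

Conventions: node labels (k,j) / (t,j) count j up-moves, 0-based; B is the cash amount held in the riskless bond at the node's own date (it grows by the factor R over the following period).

Under the risk-neutral measure, an up-move has probability p* = (R−d)/(u−d) = 0.8305 and values discount at R = 1.24.
Terminal payoffs: V(4,0)=43.8373, V(4,1)=17.7022, V(4,2)=28.9926, V(4,3)=112.4207, V(4,4)=261.4788
  t=3,j=0: stock 44.2969 → up 59.3578 (V=17.7022), down 33.2227 (V=43.8373). Price 17.8483; hedge Δ=-1.0000, bond B=62.1452.
  t=3,j=1: stock 79.1438 → up 106.0526 (V=28.9926), down 59.3578 (V=17.7022). Price 21.8379; hedge Δ=0.2418, bond B=2.7016.
  t=3,j=2: stock 141.4035 → up 189.4807 (V=112.4207), down 106.0526 (V=28.9926). Price 79.2583; hedge Δ=1.0000, bond B=-62.1452.
  t=3,j=3: stock 252.6409 → up 338.5388 (V=261.4788), down 189.4807 (V=112.4207). Price 190.4958; hedge Δ=1.0000, bond B=-62.1452.
  t=2,j=0: stock 59.0625 → up 79.1438 (V=21.8379), down 44.2969 (V=17.8483). Price 17.0659; hedge Δ=0.1145, bond B=10.3038.
  t=2,j=1: stock 105.5250 → up 141.4035 (V=79.2583), down 79.1438 (V=21.8379). Price 56.0694; hedge Δ=0.9223, bond B=-41.2534.
  t=2,j=2: stock 188.5380 → up 252.6409 (V=190.4958), down 141.4035 (V=79.2583). Price 138.4209; hedge Δ=1.0000, bond B=-50.1171.
  t=1,j=0: stock 78.7500 → up 105.5250 (V=56.0694), down 59.0625 (V=17.0659). Price 39.8860; hedge Δ=0.8395, bond B=-26.2217.
  t=1,j=1: stock 140.7000 → up 188.5380 (V=138.4209), down 105.5250 (V=56.0694). Price 100.3734; hedge Δ=0.9920, bond B=-39.2054.
  t=0,j=0: stock 105.0000 → up 140.7000 (V=100.3734), down 78.7500 (V=39.8860). Price 72.6785; hedge Δ=0.9764, bond B=-29.8426.
Verification: the root portfolio costs Δ(0,0)·S0 + B(0,0) = 72.6785, matching V0.

(0,0): Delta=0.9764 Bond=-29.8426
(1,0): Delta=0.8395 Bond=-26.2217
(1,1): Delta=0.9920 Bond=-39.2054
(2,0): Delta=0.1145 Bond=10.3038
(2,1): Delta=0.9223 Bond=-41.2534
(2,2): Delta=1.0000 Bond=-50.1171
(3,0): Delta=-1.0000 Bond=62.1452
(3,1): Delta=0.2418 Bond=2.7016
(3,2): Delta=1.0000 Bond=-62.1452
(3,3): Delta=1.0000 Bond=-62.1452
V0=72.6785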